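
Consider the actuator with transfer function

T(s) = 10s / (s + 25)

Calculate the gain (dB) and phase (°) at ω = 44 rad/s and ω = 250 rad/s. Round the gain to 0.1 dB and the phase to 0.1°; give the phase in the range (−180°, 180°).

At s = jω = j44:
zero at origin: s = j44 → |·| = 44, ∠ = 90.00°
pole (s+25): 25 + j44 → |·| = √(25²+44²) = √2561 ≈ 50.606, ∠ = arctan(44/25) ≈ 60.40°
|T| = 10 · 44 / 50.606 ≈ 8.6946
Gain = 20 log₁₀(8.6946) ≈ 18.78 dB
∠T = 90.00° − 60.40° = 29.60°

At s = jω = j250:
zero at origin: s = j250 → |·| = 250, ∠ = 90.00°
pole (s+25): 25 + j250 → |·| = √(25²+250²) = √63125 ≈ 251.25, ∠ = arctan(250/25) ≈ 84.29°
|T| = 10 · 250 / 251.25 ≈ 9.9502
Gain = 20 log₁₀(9.9502) ≈ 19.96 dB
∠T = 90.00° − 84.29° = 5.71°

ω = 44: 18.8 dB, 29.6°; ω = 250: 20.0 dB, 5.7°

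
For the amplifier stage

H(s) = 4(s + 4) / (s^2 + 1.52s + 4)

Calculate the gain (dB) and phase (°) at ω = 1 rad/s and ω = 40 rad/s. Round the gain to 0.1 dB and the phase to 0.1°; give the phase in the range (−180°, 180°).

At s = jω = j1:
zero (s+4): 4 + j1 → |·| = √(4²+1²) = √17 ≈ 4.1231, ∠ = arctan(1/4) ≈ 14.04°
quadratic: (j1)² + 1.52·j1 + 4 = 3 + j1.52 → |·| ≈ 3.3631, ∠ ≈ 26.87°
|H| = 4 · 4.1231 / 3.3631 ≈ 4.9039
Gain = 20 log₁₀(4.9039) ≈ 13.81 dB
∠H = 14.04° − 26.87° = -12.83°

At s = jω = j40:
zero (s+4): 4 + j40 → |·| = √(4²+40²) = √1616 ≈ 40.2, ∠ = arctan(40/4) ≈ 84.29°
quadratic: (j40)² + 1.52·j40 + 4 = -1596 + j60.8 → |·| ≈ 1597.2, ∠ ≈ 177.82°
|H| = 4 · 40.2 / 1597.2 ≈ 0.10068
Gain = 20 log₁₀(0.10068) ≈ -19.94 dB
∠H = 84.29° − 177.82° = -93.53°

ω = 1: 13.8 dB, -12.8°; ω = 40: -19.9 dB, -93.5°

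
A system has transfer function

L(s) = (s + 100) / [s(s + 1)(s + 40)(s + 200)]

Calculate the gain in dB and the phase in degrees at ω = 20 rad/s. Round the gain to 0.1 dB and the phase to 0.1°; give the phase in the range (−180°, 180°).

At s = jω = j20:
zero (s+100): 100 + j20 → |·| = √(100²+20²) = √10400 ≈ 101.98, ∠ = arctan(20/100) ≈ 11.31°
pole (s+1): 1 + j20 → |·| = √(1²+20²) = √401 ≈ 20.025, ∠ = arctan(20/1) ≈ 87.14°
pole (s+40): 40 + j20 → |·| = √(40²+20²) = √2000 ≈ 44.721, ∠ = arctan(20/40) ≈ 26.57°
pole (s+200): 200 + j20 → |·| = √(200²+20²) = √40400 ≈ 201, ∠ = arctan(20/200) ≈ 5.71°
pole at origin: |s| = 20, ∠ = 90.00° (in denominator)
|L| = 1 · 101.98 / 3.6001e+06 ≈ 2.8327e-05
Gain = 20 log₁₀(2.8327e-05) ≈ -90.96 dB
∠L = 11.31° − 209.42° = -198.11° ≡ 161.89° (principal value)

-91.0 dB, 161.9°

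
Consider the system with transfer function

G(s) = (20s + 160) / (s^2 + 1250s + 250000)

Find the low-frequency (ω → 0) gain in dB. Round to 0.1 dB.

G(0) = 160 / 250000 = 0.00064
20 log₁₀(0.00064) ≈ -63.88 dB

-63.9 dB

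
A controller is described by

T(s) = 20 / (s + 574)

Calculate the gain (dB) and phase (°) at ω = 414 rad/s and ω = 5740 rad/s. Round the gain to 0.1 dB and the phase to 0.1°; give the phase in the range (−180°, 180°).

Substitute s = j414:
Numerator: 20 = 20 + j0
Denominator: (j414) + 574 = 574 + j414
|N| = √(20² + 0²) ≈ 20, ∠N ≈ 0.00°
|D| = √(574² + 414²) ≈ 707.72, ∠D ≈ 35.80°
|T| = 20 / 707.72 ≈ 0.02826
Gain = 20 log₁₀(0.02826) ≈ -30.98 dB
∠T = 0.00° − 35.80° = -35.80°

Substitute s = j5740:
Numerator: 20 = 20 + j0
Denominator: (j5740) + 574 = 574 + j5740
|N| = √(20² + 0²) ≈ 20, ∠N ≈ 0.00°
|D| = √(574² + 5740²) ≈ 5768.6, ∠D ≈ 84.29°
|T| = 20 / 5768.6 ≈ 0.003467
Gain = 20 log₁₀(0.003467) ≈ -49.20 dB
∠T = 0.00° − 84.29° = -84.29°

ω = 414: -31.0 dB, -35.8°; ω = 5740: -49.2 dB, -84.3°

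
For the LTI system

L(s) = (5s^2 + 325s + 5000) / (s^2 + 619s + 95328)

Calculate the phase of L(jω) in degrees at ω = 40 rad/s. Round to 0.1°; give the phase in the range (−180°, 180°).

Substitute s = j40:
Numerator: 5(j40)^2 + 325(j40) + 5000 = -3000 + j13000
Denominator: (j40)^2 + 619(j40) + 95328 = 93728 + j24760
|N| = √(3000² + 13000²) ≈ 13342, ∠N ≈ 102.99°
|D| = √(93728² + 24760²) ≈ 96943, ∠D ≈ 14.80°
∠L = 102.99° − 14.80° = 88.19°

88.2°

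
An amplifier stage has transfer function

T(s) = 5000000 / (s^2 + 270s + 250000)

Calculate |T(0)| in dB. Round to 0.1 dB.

26.0 dB

T(0) = 5000000 / 250000 = 20
20 log₁₀(20) ≈ 26.02 dB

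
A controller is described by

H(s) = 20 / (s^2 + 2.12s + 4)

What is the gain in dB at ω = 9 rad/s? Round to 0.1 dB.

-12.0 dB

At s = jω = j9:
quadratic: (j9)² + 2.12·j9 + 4 = -77 + j19.08 → |·| ≈ 79.329, ∠ ≈ 166.08°
|H| = 20 / 79.329 ≈ 0.25211
Gain = 20 log₁₀(0.25211) ≈ -11.97 dB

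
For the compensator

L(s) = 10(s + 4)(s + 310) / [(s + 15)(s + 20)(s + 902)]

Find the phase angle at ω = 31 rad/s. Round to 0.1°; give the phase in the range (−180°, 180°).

-35.0°

At s = jω = j31:
zero (s+4): 4 + j31 → |·| = √(4²+31²) = √977 ≈ 31.257, ∠ = arctan(31/4) ≈ 82.65°
zero (s+310): 310 + j31 → |·| = √(310²+31²) = √97061 ≈ 311.55, ∠ = arctan(31/310) ≈ 5.71°
pole (s+15): 15 + j31 → |·| = √(15²+31²) = √1186 ≈ 34.438, ∠ = arctan(31/15) ≈ 64.18°
pole (s+20): 20 + j31 → |·| = √(20²+31²) = √1361 ≈ 36.892, ∠ = arctan(31/20) ≈ 57.17°
pole (s+902): 902 + j31 → |·| = √(902²+31²) = √814565 ≈ 902.53, ∠ = arctan(31/902) ≈ 1.97°
∠L = 88.36° − 123.32° = -34.96°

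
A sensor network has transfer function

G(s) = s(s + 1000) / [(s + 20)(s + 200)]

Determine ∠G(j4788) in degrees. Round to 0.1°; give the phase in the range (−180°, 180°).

At s = jω = j4788:
zero (s+1000): 1000 + j4788 → |·| = √(1000²+4788²) = √23924944 ≈ 4891.3, ∠ = arctan(4788/1000) ≈ 78.20°
zero at origin: s = j4788 → |·| = 4788, ∠ = 90.00°
pole (s+20): 20 + j4788 → |·| = √(20²+4788²) = √22925344 ≈ 4788, ∠ = arctan(4788/20) ≈ 89.76°
pole (s+200): 200 + j4788 → |·| = √(200²+4788²) = √22964944 ≈ 4792.2, ∠ = arctan(4788/200) ≈ 87.61°
∠G = 168.20° − 177.37° = -9.17°

-9.2°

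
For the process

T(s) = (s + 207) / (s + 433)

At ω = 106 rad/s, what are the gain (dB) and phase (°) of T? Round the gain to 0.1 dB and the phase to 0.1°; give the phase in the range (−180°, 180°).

-5.7 dB, 13.4°

Substitute s = j106:
Numerator: (j106) + 207 = 207 + j106
Denominator: (j106) + 433 = 433 + j106
|N| = √(207² + 106²) ≈ 232.56, ∠N ≈ 27.12°
|D| = √(433² + 106²) ≈ 445.79, ∠D ≈ 13.76°
|T| = 232.56 / 445.79 ≈ 0.52168
Gain = 20 log₁₀(0.52168) ≈ -5.65 dB
∠T = 27.12° − 13.76° = 13.36°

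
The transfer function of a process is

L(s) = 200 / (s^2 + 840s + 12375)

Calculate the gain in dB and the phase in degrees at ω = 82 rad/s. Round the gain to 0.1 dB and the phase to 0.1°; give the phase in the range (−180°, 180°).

Substitute s = j82:
Numerator: 200 = 200 + j0
Denominator: (j82)^2 + 840(j82) + 12375 = 5651 + j68880
|N| = √(200² + 0²) ≈ 200, ∠N ≈ 0.00°
|D| = √(5651² + 68880²) ≈ 69111, ∠D ≈ 85.31°
|L| = 200 / 69111 ≈ 0.0028939
Gain = 20 log₁₀(0.0028939) ≈ -50.77 dB
∠L = 0.00° − 85.31° = -85.31°

-50.8 dB, -85.3°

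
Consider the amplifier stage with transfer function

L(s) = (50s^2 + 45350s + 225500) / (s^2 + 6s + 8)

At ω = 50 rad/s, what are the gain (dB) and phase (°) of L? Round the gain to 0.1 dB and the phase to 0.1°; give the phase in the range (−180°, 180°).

59.1 dB, -85.7°

Substitute s = j50:
Numerator: 50(j50)^2 + 45350(j50) + 225500 = 100500 + j2267500
Denominator: (j50)^2 + 6(j50) + 8 = -2492 + j300
|N| = √(100500² + 2267500²) ≈ 2.2697e+06, ∠N ≈ 87.46°
|D| = √(2492² + 300²) ≈ 2510, ∠D ≈ 173.14°
|L| = 2.2697e+06 / 2510 ≈ 904.26
Gain = 20 log₁₀(904.26) ≈ 59.13 dB
∠L = 87.46° − 173.14° = -85.68°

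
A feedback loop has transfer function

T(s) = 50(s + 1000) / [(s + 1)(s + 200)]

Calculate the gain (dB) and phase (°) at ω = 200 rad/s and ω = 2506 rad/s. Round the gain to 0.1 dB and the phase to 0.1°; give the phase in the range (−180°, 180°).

At s = jω = j200:
zero (s+1000): 1000 + j200 → |·| = √(1000²+200²) = √1040000 ≈ 1019.8, ∠ = arctan(200/1000) ≈ 11.31°
pole (s+1): 1 + j200 → |·| = √(1²+200²) = √40001 ≈ 200, ∠ = arctan(200/1) ≈ 89.71°
pole (s+200): 200 + j200 → |·| = √(200²+200²) = √80000 ≈ 282.84, ∠ = arctan(200/200) ≈ 45.00°
|T| = 50 · 1019.8 / 56568 ≈ 0.90139
Gain = 20 log₁₀(0.90139) ≈ -0.90 dB
∠T = 11.31° − 134.71° = -123.40°

At s = jω = j2506:
zero (s+1000): 1000 + j2506 → |·| = √(1000²+2506²) = √7280036 ≈ 2698.2, ∠ = arctan(2506/1000) ≈ 68.25°
pole (s+1): 1 + j2506 → |·| = √(1²+2506²) = √6280037 ≈ 2506, ∠ = arctan(2506/1) ≈ 89.98°
pole (s+200): 200 + j2506 → |·| = √(200²+2506²) = √6320036 ≈ 2514, ∠ = arctan(2506/200) ≈ 85.44°
|T| = 50 · 2698.2 / 6.3001e+06 ≈ 0.021414
Gain = 20 log₁₀(0.021414) ≈ -33.39 dB
∠T = 68.25° − 175.42° = -107.17°

ω = 200: -0.9 dB, -123.4°; ω = 2506: -33.4 dB, -107.2°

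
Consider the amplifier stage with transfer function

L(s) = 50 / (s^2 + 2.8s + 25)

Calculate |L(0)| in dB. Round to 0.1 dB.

L(0) = 50 / 25 = 2
20 log₁₀(2) ≈ 6.02 dB

6.0 dB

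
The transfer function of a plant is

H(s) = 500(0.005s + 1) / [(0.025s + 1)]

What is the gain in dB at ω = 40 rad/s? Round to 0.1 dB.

At ω = 40 rad/s:
zero (1 + j40·0.005) = 1 + j0.2 → |·| ≈ 1.0198, ∠ ≈ 11.31°
pole (1 + j40·0.025) = 1 + j1 → |·| ≈ 1.4142, ∠ ≈ 45.00°
|H| = 500 · 1.0198 / (1.4142) ≈ 360.56
Gain = 20 log₁₀(360.56) ≈ 51.14 dB

51.1 dB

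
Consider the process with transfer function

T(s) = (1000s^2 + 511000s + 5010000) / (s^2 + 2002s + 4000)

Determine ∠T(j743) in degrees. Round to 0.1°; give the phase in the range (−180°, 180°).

Substitute s = j743:
Numerator: 1000(j743)^2 + 511000(j743) + 5010000 = -547039000 + j379673000
Denominator: (j743)^2 + 2002(j743) + 4000 = -548049 + j1487486
|N| = √(547039000² + 379673000²) ≈ 6.6589e+08, ∠N ≈ 145.24°
|D| = √(548049² + 1487486²) ≈ 1.5852e+06, ∠D ≈ 110.23°
∠T = 145.24° − 110.23° = 35.01°

35.0°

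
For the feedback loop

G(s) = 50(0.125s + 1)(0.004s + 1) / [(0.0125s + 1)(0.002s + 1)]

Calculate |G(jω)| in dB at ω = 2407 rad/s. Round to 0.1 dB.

At ω = 2407 rad/s:
zero (1 + j2407·0.125) = 1 + j300.875 → |·| ≈ 300.88, ∠ ≈ 89.81°
zero (1 + j2407·0.004) = 1 + j9.628 → |·| ≈ 9.6798, ∠ ≈ 84.07°
pole (1 + j2407·0.0125) = 1 + j30.0875 → |·| ≈ 30.104, ∠ ≈ 88.10°
pole (1 + j2407·0.002) = 1 + j4.814 → |·| ≈ 4.9168, ∠ ≈ 78.26°
|G| = 50 · 300.88 · 9.6798 / (30.104 · 4.9168) ≈ 983.84
Gain = 20 log₁₀(983.84) ≈ 59.86 dB

59.9 dB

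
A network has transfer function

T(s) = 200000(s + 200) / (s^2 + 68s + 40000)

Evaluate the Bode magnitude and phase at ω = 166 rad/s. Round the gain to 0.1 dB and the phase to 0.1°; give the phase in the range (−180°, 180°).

At s = jω = j166:
zero (s+200): 200 + j166 → |·| = √(200²+166²) = √67556 ≈ 259.92, ∠ = arctan(166/200) ≈ 39.69°
quadratic: (j166)² + 68·j166 + 40000 = 12444 + j11288 → |·| ≈ 16801, ∠ ≈ 42.21°
|T| = 200000 · 259.92 / 16801 ≈ 3094.1
Gain = 20 log₁₀(3094.1) ≈ 69.81 dB
∠T = 39.69° − 42.21° = -2.52°

69.8 dB, -2.5°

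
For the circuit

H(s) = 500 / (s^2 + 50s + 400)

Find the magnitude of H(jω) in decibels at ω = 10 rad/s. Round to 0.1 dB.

Substitute s = j10:
Numerator: 500 = 500 + j0
Denominator: (j10)^2 + 50(j10) + 400 = 300 + j500
|N| = √(500² + 0²) ≈ 500, ∠N ≈ 0.00°
|D| = √(300² + 500²) ≈ 583.1, ∠D ≈ 59.04°
|H| = 500 / 583.1 ≈ 0.85749
Gain = 20 log₁₀(0.85749) ≈ -1.34 dB

-1.3 dB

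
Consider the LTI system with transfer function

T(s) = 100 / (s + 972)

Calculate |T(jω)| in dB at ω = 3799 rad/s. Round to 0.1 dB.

-31.9 dB

Substitute s = j3799:
Numerator: 100 = 100 + j0
Denominator: (j3799) + 972 = 972 + j3799
|N| = √(100² + 0²) ≈ 100, ∠N ≈ 0.00°
|D| = √(972² + 3799²) ≈ 3921.4, ∠D ≈ 75.65°
|T| = 100 / 3921.4 ≈ 0.025501
Gain = 20 log₁₀(0.025501) ≈ -31.87 dB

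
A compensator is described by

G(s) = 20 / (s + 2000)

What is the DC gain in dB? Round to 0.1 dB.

G(0) = 20 / 2000 = 0.01
20 log₁₀(0.01) ≈ -40.00 dB

-40.0 dB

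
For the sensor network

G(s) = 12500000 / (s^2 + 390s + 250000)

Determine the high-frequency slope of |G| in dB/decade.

-40 dB/decade

Each pole contributes −20 dB/decade at high frequency; each zero contributes +20 dB/decade.
Net: 0 zero(s) − 2 pole(s) → -40 dB/decade.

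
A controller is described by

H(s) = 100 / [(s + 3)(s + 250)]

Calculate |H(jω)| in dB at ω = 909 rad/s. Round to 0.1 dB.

-78.7 dB

At s = jω = j909:
pole (s+3): 3 + j909 → |·| = √(3²+909²) = √826290 ≈ 909, ∠ = arctan(909/3) ≈ 89.81°
pole (s+250): 250 + j909 → |·| = √(250²+909²) = √888781 ≈ 942.75, ∠ = arctan(909/250) ≈ 74.62°
|H| = 100 / 8.5696e+05 ≈ 0.00011669
Gain = 20 log₁₀(0.00011669) ≈ -78.66 dB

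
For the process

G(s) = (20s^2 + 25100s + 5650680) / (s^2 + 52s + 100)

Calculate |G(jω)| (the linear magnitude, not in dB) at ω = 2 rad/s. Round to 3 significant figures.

Substitute s = j2:
Numerator: 20(j2)^2 + 25100(j2) + 5650680 = 5650600 + j50200
Denominator: (j2)^2 + 52(j2) + 100 = 96 + j104
|N| = √(5650600² + 50200²) ≈ 5.6508e+06, ∠N ≈ 0.51°
|D| = √(96² + 104²) ≈ 141.53, ∠D ≈ 47.29°
|G| = 5.6508e+06 / 141.53 ≈ 39927

3.99e+04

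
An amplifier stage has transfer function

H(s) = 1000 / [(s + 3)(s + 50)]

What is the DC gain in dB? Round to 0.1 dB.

16.5 dB

H(0) = 1000 / (3·50) ≈ 6.6667
20 log₁₀(6.6667) ≈ 16.48 dB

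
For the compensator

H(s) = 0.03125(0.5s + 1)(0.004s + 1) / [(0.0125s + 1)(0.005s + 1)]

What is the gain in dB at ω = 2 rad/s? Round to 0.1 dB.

-27.1 dB

At ω = 2 rad/s:
zero (1 + j2·0.5) = 1 + j1 → |·| ≈ 1.4142, ∠ ≈ 45.00°
zero (1 + j2·0.004) = 1 + j0.008 → |·| ≈ 1, ∠ ≈ 0.46°
pole (1 + j2·0.0125) = 1 + j0.025 → |·| ≈ 1.0003, ∠ ≈ 1.43°
pole (1 + j2·0.005) = 1 + j0.01 → |·| ≈ 1, ∠ ≈ 0.57°
|H| = 0.03125 · 1.4142 · 1 / (1.0003 · 1) ≈ 0.04418
Gain = 20 log₁₀(0.04418) ≈ -27.10 dB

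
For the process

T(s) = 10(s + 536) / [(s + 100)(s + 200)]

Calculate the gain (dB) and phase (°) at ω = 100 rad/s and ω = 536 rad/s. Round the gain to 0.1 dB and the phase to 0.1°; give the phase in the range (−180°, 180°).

At s = jω = j100:
zero (s+536): 536 + j100 → |·| = √(536²+100²) = √297296 ≈ 545.25, ∠ = arctan(100/536) ≈ 10.57°
pole (s+100): 100 + j100 → |·| = √(100²+100²) = √20000 ≈ 141.42, ∠ = arctan(100/100) ≈ 45.00°
pole (s+200): 200 + j100 → |·| = √(200²+100²) = √50000 ≈ 223.61, ∠ = arctan(100/200) ≈ 26.57°
|T| = 10 · 545.25 / 31623 ≈ 0.17242
Gain = 20 log₁₀(0.17242) ≈ -15.27 dB
∠T = 10.57° − 71.57° = -61.00°

At s = jω = j536:
zero (s+536): 536 + j536 → |·| = √(536²+536²) = √574592 ≈ 758.02, ∠ = arctan(536/536) ≈ 45.00°
pole (s+100): 100 + j536 → |·| = √(100²+536²) = √297296 ≈ 545.25, ∠ = arctan(536/100) ≈ 79.43°
pole (s+200): 200 + j536 → |·| = √(200²+536²) = √327296 ≈ 572.1, ∠ = arctan(536/200) ≈ 69.54°
|T| = 10 · 758.02 / 3.1194e+05 ≈ 0.0243
Gain = 20 log₁₀(0.0243) ≈ -32.29 dB
∠T = 45.00° − 148.97° = -103.97°

ω = 100: -15.3 dB, -61.0°; ω = 536: -32.3 dB, -104.0°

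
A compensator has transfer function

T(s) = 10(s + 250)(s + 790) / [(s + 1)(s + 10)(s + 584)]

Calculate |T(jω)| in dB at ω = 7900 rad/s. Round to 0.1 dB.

-57.9 dB

At s = jω = j7900:
zero (s+250): 250 + j7900 → |·| = √(250²+7900²) = √62472500 ≈ 7904, ∠ = arctan(7900/250) ≈ 88.19°
zero (s+790): 790 + j7900 → |·| = √(790²+7900²) = √63034100 ≈ 7939.4, ∠ = arctan(7900/790) ≈ 84.29°
pole (s+1): 1 + j7900 → |·| = √(1²+7900²) = √62410001 ≈ 7900, ∠ = arctan(7900/1) ≈ 89.99°
pole (s+10): 10 + j7900 → |·| = √(10²+7900²) = √62410100 ≈ 7900, ∠ = arctan(7900/10) ≈ 89.93°
pole (s+584): 584 + j7900 → |·| = √(584²+7900²) = √62751056 ≈ 7921.6, ∠ = arctan(7900/584) ≈ 85.77°
|T| = 10 · 6.2753e+07 / 4.9439e+11 ≈ 0.0012693
Gain = 20 log₁₀(0.0012693) ≈ -57.93 dB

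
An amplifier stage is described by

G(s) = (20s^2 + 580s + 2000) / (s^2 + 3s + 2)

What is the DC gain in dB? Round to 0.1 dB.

G(0) = 2000 / 2 = 1000
20 log₁₀(1000) ≈ 60.00 dB

60.0 dB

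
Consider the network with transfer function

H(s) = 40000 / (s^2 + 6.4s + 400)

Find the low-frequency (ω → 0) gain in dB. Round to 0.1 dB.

40.0 dB

H(0) = 40000 / 400 = 100
20 log₁₀(100) ≈ 40.00 dB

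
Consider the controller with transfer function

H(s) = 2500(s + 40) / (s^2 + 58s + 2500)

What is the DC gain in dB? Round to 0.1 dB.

32.0 dB

H(0) = 2500·40 / 2500 = 40
20 log₁₀(40) ≈ 32.04 dB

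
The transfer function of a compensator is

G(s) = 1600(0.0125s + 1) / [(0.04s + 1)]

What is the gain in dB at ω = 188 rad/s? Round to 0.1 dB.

At ω = 188 rad/s:
zero (1 + j188·0.0125) = 1 + j2.35 → |·| ≈ 2.5539, ∠ ≈ 66.95°
pole (1 + j188·0.04) = 1 + j7.52 → |·| ≈ 7.5862, ∠ ≈ 82.43°
|G| = 1600 · 2.5539 / (7.5862) ≈ 538.64
Gain = 20 log₁₀(538.64) ≈ 54.63 dB

54.6 dB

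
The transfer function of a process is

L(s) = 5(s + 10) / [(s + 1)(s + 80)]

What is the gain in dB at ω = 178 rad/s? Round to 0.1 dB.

-31.8 dB

At s = jω = j178:
zero (s+10): 10 + j178 → |·| = √(10²+178²) = √31784 ≈ 178.28, ∠ = arctan(178/10) ≈ 86.78°
pole (s+1): 1 + j178 → |·| = √(1²+178²) = √31685 ≈ 178, ∠ = arctan(178/1) ≈ 89.68°
pole (s+80): 80 + j178 → |·| = √(80²+178²) = √38084 ≈ 195.15, ∠ = arctan(178/80) ≈ 65.80°
|L| = 5 · 178.28 / 34737 ≈ 0.025661
Gain = 20 log₁₀(0.025661) ≈ -31.81 dB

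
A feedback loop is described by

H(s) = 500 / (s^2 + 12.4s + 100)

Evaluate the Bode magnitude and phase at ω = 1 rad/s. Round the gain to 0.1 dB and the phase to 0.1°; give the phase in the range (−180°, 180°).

14.0 dB, -7.1°

At s = jω = j1:
quadratic: (j1)² + 12.4·j1 + 100 = 99 + j12.4 → |·| ≈ 99.774, ∠ ≈ 7.14°
|H| = 500 / 99.774 ≈ 5.0113
Gain = 20 log₁₀(5.0113) ≈ 14.00 dB
∠H = 0.00° − 7.14° = -7.14°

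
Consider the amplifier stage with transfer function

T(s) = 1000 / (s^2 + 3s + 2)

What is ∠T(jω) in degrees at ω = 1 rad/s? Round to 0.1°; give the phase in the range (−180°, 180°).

-71.6°

Substitute s = j1:
Numerator: 1000 = 1000 + j0
Denominator: (j1)^2 + 3(j1) + 2 = 1 + j3
|N| = √(1000² + 0²) ≈ 1000, ∠N ≈ 0.00°
|D| = √(1² + 3²) ≈ 3.1623, ∠D ≈ 71.57°
∠T = 0.00° − 71.57° = -71.57°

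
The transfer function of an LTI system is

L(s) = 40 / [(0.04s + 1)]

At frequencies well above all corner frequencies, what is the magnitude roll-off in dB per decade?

-20 dB/decade

Each pole contributes −20 dB/decade at high frequency; each zero contributes +20 dB/decade.
Net: 0 zero(s) − 1 pole(s) → -20 dB/decade.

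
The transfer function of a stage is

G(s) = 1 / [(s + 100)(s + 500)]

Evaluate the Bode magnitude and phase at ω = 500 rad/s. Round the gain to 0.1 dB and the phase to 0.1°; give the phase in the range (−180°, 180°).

At s = jω = j500:
pole (s+100): 100 + j500 → |·| = √(100²+500²) = √260000 ≈ 509.9, ∠ = arctan(500/100) ≈ 78.69°
pole (s+500): 500 + j500 → |·| = √(500²+500²) = √500000 ≈ 707.11, ∠ = arctan(500/500) ≈ 45.00°
|G| = 1 / 3.6056e+05 ≈ 2.7735e-06
Gain = 20 log₁₀(2.7735e-06) ≈ -111.14 dB
∠G = 0.00° − 123.69° = -123.69°

-111.1 dB, -123.7°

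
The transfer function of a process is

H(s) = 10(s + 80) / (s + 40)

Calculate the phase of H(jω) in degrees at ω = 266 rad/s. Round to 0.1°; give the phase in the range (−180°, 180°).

At s = jω = j266:
zero (s+80): 80 + j266 → |·| = √(80²+266²) = √77156 ≈ 277.77, ∠ = arctan(266/80) ≈ 73.26°
pole (s+40): 40 + j266 → |·| = √(40²+266²) = √72356 ≈ 268.99, ∠ = arctan(266/40) ≈ 81.45°
∠H = 73.26° − 81.45° = -8.19°

-8.2°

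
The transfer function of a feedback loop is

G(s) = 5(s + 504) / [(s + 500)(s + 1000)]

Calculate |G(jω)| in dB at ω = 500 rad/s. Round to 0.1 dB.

-47.0 dB

At s = jω = j500:
zero (s+504): 504 + j500 → |·| = √(504²+500²) = √504016 ≈ 709.94, ∠ = arctan(500/504) ≈ 44.77°
pole (s+500): 500 + j500 → |·| = √(500²+500²) = √500000 ≈ 707.11, ∠ = arctan(500/500) ≈ 45.00°
pole (s+1000): 1000 + j500 → |·| = √(1000²+500²) = √1250000 ≈ 1118, ∠ = arctan(500/1000) ≈ 26.57°
|G| = 5 · 709.94 / 7.9055e+05 ≈ 0.0044902
Gain = 20 log₁₀(0.0044902) ≈ -46.95 dB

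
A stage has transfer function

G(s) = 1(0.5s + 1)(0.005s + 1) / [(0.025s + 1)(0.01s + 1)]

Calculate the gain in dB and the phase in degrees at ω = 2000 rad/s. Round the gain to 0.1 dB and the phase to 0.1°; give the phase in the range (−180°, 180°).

At ω = 2000 rad/s:
zero (1 + j2000·0.5) = 1 + j1000 → |·| ≈ 1000, ∠ ≈ 89.94°
zero (1 + j2000·0.005) = 1 + j10 → |·| ≈ 10.05, ∠ ≈ 84.29°
pole (1 + j2000·0.025) = 1 + j50 → |·| ≈ 50.01, ∠ ≈ 88.85°
pole (1 + j2000·0.01) = 1 + j20 → |·| ≈ 20.025, ∠ ≈ 87.14°
|G| = 1 · 1000 · 10.05 / (50.01 · 20.025) ≈ 10.035
Gain = 20 log₁₀(10.035) ≈ 20.03 dB
∠G = (89.94° + 84.29°) − (88.85° + 87.14°) = -1.76°

20.0 dB, -1.8°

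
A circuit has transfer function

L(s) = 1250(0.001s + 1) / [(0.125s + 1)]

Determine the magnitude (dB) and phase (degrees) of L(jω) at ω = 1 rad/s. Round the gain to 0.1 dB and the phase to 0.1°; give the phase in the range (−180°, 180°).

At ω = 1 rad/s:
zero (1 + j1·0.001) = 1 + j0.001 → |·| ≈ 1, ∠ ≈ 0.06°
pole (1 + j1·0.125) = 1 + j0.125 → |·| ≈ 1.0078, ∠ ≈ 7.13°
|L| = 1250 · 1 / (1.0078) ≈ 1240.3
Gain = 20 log₁₀(1240.3) ≈ 61.87 dB
∠L = (0.06°) − (7.13°) = -7.07°

61.9 dB, -7.1°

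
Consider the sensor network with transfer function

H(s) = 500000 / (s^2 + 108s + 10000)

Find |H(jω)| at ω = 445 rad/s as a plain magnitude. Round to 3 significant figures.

At s = jω = j445:
quadratic: (j445)² + 108·j445 + 10000 = -188025 + j48060 → |·| ≈ 1.9407e+05, ∠ ≈ 165.66°
|H| = 500000 / 1.9407e+05 ≈ 2.5764

2.58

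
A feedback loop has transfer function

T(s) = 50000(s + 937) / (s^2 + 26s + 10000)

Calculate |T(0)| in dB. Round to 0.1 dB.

73.4 dB

T(0) = 50000·937 / 10000 = 4685
20 log₁₀(4685) ≈ 73.41 dB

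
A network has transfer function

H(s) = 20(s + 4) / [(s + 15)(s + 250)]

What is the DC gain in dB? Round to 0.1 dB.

-33.4 dB

H(0) = 20·4 / (15·250) ≈ 0.021333
20 log₁₀(0.021333) ≈ -33.42 dB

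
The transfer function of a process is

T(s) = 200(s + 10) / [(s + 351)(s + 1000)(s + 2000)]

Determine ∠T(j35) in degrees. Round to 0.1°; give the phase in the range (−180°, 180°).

At s = jω = j35:
zero (s+10): 10 + j35 → |·| = √(10²+35²) = √1325 ≈ 36.401, ∠ = arctan(35/10) ≈ 74.05°
pole (s+351): 351 + j35 → |·| = √(351²+35²) = √124426 ≈ 352.74, ∠ = arctan(35/351) ≈ 5.69°
pole (s+1000): 1000 + j35 → |·| = √(1000²+35²) = √1001225 ≈ 1000.6, ∠ = arctan(35/1000) ≈ 2.00°
pole (s+2000): 2000 + j35 → |·| = √(2000²+35²) = √4001225 ≈ 2000.3, ∠ = arctan(35/2000) ≈ 1.00°
∠T = 74.05° − 8.69° = 65.36°

65.4°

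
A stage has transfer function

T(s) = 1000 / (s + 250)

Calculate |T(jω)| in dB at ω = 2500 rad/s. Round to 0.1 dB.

Substitute s = j2500:
Numerator: 1000 = 1000 + j0
Denominator: (j2500) + 250 = 250 + j2500
|N| = √(1000² + 0²) ≈ 1000, ∠N ≈ 0.00°
|D| = √(250² + 2500²) ≈ 2512.5, ∠D ≈ 84.29°
|T| = 1000 / 2512.5 ≈ 0.39801
Gain = 20 log₁₀(0.39801) ≈ -8.00 dB

-8.0 dB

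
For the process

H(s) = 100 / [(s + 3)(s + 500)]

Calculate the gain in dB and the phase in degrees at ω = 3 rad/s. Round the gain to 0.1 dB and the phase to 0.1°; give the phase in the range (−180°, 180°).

At s = jω = j3:
pole (s+3): 3 + j3 → |·| = √(3²+3²) = √18 ≈ 4.2426, ∠ = arctan(3/3) ≈ 45.00°
pole (s+500): 500 + j3 → |·| = √(500²+3²) = √250009 ≈ 500.01, ∠ = arctan(3/500) ≈ 0.34°
|H| = 100 / 2121.3 ≈ 0.047141
Gain = 20 log₁₀(0.047141) ≈ -26.53 dB
∠H = 0.00° − 45.34° = -45.34°

-26.5 dB, -45.3°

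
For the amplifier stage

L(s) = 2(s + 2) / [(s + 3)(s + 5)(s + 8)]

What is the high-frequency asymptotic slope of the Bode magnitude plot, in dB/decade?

-40 dB/decade

Each pole contributes −20 dB/decade at high frequency; each zero contributes +20 dB/decade.
Net: 1 zero(s) − 3 pole(s) → -40 dB/decade.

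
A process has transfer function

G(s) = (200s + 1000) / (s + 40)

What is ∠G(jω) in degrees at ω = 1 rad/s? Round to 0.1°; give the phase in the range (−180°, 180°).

9.9°

Substitute s = j1:
Numerator: 200(j1) + 1000 = 1000 + j200
Denominator: (j1) + 40 = 40 + j1
|N| = √(1000² + 200²) ≈ 1019.8, ∠N ≈ 11.31°
|D| = √(40² + 1²) ≈ 40.012, ∠D ≈ 1.43°
∠G = 11.31° − 1.43° = 9.88°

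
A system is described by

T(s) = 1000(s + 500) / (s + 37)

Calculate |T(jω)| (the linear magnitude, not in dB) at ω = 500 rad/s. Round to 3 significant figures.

1.41e+03

At s = jω = j500:
zero (s+500): 500 + j500 → |·| = √(500²+500²) = √500000 ≈ 707.11, ∠ = arctan(500/500) ≈ 45.00°
pole (s+37): 37 + j500 → |·| = √(37²+500²) = √251369 ≈ 501.37, ∠ = arctan(500/37) ≈ 85.77°
|T| = 1000 · 707.11 / 501.37 ≈ 1410.4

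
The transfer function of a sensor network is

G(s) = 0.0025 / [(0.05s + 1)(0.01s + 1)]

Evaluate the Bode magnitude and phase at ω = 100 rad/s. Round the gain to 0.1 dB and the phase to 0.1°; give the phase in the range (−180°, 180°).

At ω = 100 rad/s:
pole (1 + j100·0.05) = 1 + j5 → |·| ≈ 5.099, ∠ ≈ 78.69°
pole (1 + j100·0.01) = 1 + j1 → |·| ≈ 1.4142, ∠ ≈ 45.00°
|G| = 0.0025 · 1 / (5.099 · 1.4142) ≈ 0.00034669
Gain = 20 log₁₀(0.00034669) ≈ -69.20 dB
∠G = (0°) − (78.69° + 45.00°) = -123.69°

-69.2 dB, -123.7°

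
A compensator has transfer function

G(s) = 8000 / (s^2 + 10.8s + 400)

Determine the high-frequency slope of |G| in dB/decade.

-40 dB/decade

Each pole contributes −20 dB/decade at high frequency; each zero contributes +20 dB/decade.
Net: 0 zero(s) − 2 pole(s) → -40 dB/decade.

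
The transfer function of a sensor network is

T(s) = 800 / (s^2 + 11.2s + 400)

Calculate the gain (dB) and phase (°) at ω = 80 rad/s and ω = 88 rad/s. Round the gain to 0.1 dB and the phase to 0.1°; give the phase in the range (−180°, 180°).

ω = 80: -17.6 dB, -171.5°; ω = 88: -19.3 dB, -172.4°

At s = jω = j80:
quadratic: (j80)² + 11.2·j80 + 400 = -6000 + j896 → |·| ≈ 6066.5, ∠ ≈ 171.51°
|T| = 800 / 6066.5 ≈ 0.13187
Gain = 20 log₁₀(0.13187) ≈ -17.60 dB
∠T = 0.00° − 171.51° = -171.51°

At s = jω = j88:
quadratic: (j88)² + 11.2·j88 + 400 = -7344 + j985.6 → |·| ≈ 7409.8, ∠ ≈ 172.36°
|T| = 800 / 7409.8 ≈ 0.10797
Gain = 20 log₁₀(0.10797) ≈ -19.33 dB
∠T = 0.00° − 172.36° = -172.36°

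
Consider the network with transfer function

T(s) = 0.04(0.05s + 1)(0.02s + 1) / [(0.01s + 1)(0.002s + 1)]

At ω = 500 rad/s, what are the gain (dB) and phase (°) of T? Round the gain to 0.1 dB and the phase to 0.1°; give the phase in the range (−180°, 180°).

2.9 dB, 48.3°

At ω = 500 rad/s:
zero (1 + j500·0.05) = 1 + j25 → |·| ≈ 25.02, ∠ ≈ 87.71°
zero (1 + j500·0.02) = 1 + j10 → |·| ≈ 10.05, ∠ ≈ 84.29°
pole (1 + j500·0.01) = 1 + j5 → |·| ≈ 5.099, ∠ ≈ 78.69°
pole (1 + j500·0.002) = 1 + j1 → |·| ≈ 1.4142, ∠ ≈ 45.00°
|T| = 0.04 · 25.02 · 10.05 / (5.099 · 1.4142) ≈ 1.3948
Gain = 20 log₁₀(1.3948) ≈ 2.89 dB
∠T = (87.71° + 84.29°) − (78.69° + 45.00°) = 48.31°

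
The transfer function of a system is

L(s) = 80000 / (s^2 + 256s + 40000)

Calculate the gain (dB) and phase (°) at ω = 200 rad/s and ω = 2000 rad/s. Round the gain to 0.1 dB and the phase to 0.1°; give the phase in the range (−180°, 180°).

At s = jω = j200:
quadratic: (j200)² + 256·j200 + 40000 = 0 + j51200 → |·| ≈ 51200, ∠ ≈ 90.00°
|L| = 80000 / 51200 ≈ 1.5625
Gain = 20 log₁₀(1.5625) ≈ 3.88 dB
∠L = 0.00° − 90.00° = -90.00°

At s = jω = j2000:
quadratic: (j2000)² + 256·j2000 + 40000 = -3960000 + j512000 → |·| ≈ 3.993e+06, ∠ ≈ 172.63°
|L| = 80000 / 3.993e+06 ≈ 0.020035
Gain = 20 log₁₀(0.020035) ≈ -33.96 dB
∠L = 0.00° − 172.63° = -172.63°

ω = 200: 3.9 dB, -90.0°; ω = 2000: -34.0 dB, -172.6°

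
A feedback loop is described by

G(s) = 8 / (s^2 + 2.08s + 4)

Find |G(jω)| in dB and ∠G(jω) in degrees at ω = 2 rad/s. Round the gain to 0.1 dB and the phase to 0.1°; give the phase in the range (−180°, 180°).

At s = jω = j2:
quadratic: (j2)² + 2.08·j2 + 4 = 0 + j4.16 → |·| ≈ 4.16, ∠ ≈ 90.00°
|G| = 8 / 4.16 ≈ 1.9231
Gain = 20 log₁₀(1.9231) ≈ 5.68 dB
∠G = 0.00° − 90.00° = -90.00°

5.7 dB, -90.0°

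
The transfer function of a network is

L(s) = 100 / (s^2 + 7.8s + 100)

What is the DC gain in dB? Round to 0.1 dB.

L(0) = 100 / 100 = 1
20 log₁₀(1) ≈ 0.00 dB

0.0 dB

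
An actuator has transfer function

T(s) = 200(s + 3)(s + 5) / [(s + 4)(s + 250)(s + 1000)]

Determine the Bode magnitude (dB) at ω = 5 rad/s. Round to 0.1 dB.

-45.8 dB

At s = jω = j5:
zero (s+3): 3 + j5 → |·| = √(3²+5²) = √34 ≈ 5.831, ∠ = arctan(5/3) ≈ 59.04°
zero (s+5): 5 + j5 → |·| = √(5²+5²) = √50 ≈ 7.0711, ∠ = arctan(5/5) ≈ 45.00°
pole (s+4): 4 + j5 → |·| = √(4²+5²) = √41 ≈ 6.4031, ∠ = arctan(5/4) ≈ 51.34°
pole (s+250): 250 + j5 → |·| = √(250²+5²) = √62525 ≈ 250.05, ∠ = arctan(5/250) ≈ 1.15°
pole (s+1000): 1000 + j5 → |·| = √(1000²+5²) = √1000025 ≈ 1000, ∠ = arctan(5/1000) ≈ 0.29°
|T| = 200 · 41.232 / 1.6011e+06 ≈ 0.0051505
Gain = 20 log₁₀(0.0051505) ≈ -45.76 dB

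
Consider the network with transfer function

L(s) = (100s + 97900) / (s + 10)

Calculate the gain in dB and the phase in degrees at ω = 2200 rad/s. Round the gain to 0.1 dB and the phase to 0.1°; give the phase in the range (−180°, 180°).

40.8 dB, -23.7°

Substitute s = j2200:
Numerator: 100(j2200) + 97900 = 97900 + j220000
Denominator: (j2200) + 10 = 10 + j2200
|N| = √(97900² + 220000²) ≈ 2.408e+05, ∠N ≈ 66.01°
|D| = √(10² + 2200²) ≈ 2200, ∠D ≈ 89.74°
|L| = 2.408e+05 / 2200 ≈ 109.45
Gain = 20 log₁₀(109.45) ≈ 40.78 dB
∠L = 66.01° − 89.74° = -23.73°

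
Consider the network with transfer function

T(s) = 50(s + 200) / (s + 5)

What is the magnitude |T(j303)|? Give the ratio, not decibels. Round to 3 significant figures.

At s = jω = j303:
zero (s+200): 200 + j303 → |·| = √(200²+303²) = √131809 ≈ 363.06, ∠ = arctan(303/200) ≈ 56.57°
pole (s+5): 5 + j303 → |·| = √(5²+303²) = √91834 ≈ 303.04, ∠ = arctan(303/5) ≈ 89.05°
|T| = 50 · 363.06 / 303.04 ≈ 59.903

59.9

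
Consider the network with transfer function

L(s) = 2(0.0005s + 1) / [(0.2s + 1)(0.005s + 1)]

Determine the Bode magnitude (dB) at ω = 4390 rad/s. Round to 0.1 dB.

At ω = 4390 rad/s:
zero (1 + j4390·0.0005) = 1 + j2.195 → |·| ≈ 2.4121, ∠ ≈ 65.51°
pole (1 + j4390·0.2) = 1 + j878 → |·| ≈ 878, ∠ ≈ 89.93°
pole (1 + j4390·0.005) = 1 + j21.95 → |·| ≈ 21.973, ∠ ≈ 87.39°
|L| = 2 · 2.4121 / (878 · 21.973) ≈ 0.00025006
Gain = 20 log₁₀(0.00025006) ≈ -72.04 dB

-72.0 dB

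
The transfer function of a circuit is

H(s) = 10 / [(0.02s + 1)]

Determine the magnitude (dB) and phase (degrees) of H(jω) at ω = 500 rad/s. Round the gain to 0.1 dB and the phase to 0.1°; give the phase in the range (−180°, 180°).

At ω = 500 rad/s:
pole (1 + j500·0.02) = 1 + j10 → |·| ≈ 10.05, ∠ ≈ 84.29°
|H| = 10 · 1 / (10.05) ≈ 0.99502
Gain = 20 log₁₀(0.99502) ≈ -0.04 dB
∠H = (0°) − (84.29°) = -84.29°

-0.0 dB, -84.3°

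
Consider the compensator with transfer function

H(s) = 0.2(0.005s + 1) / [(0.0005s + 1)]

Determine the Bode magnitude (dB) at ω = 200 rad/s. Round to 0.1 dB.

At ω = 200 rad/s:
zero (1 + j200·0.005) = 1 + j1 → |·| ≈ 1.4142, ∠ ≈ 45.00°
pole (1 + j200·0.0005) = 1 + j0.1 → |·| ≈ 1.005, ∠ ≈ 5.71°
|H| = 0.2 · 1.4142 / (1.005) ≈ 0.28143
Gain = 20 log₁₀(0.28143) ≈ -11.01 dB

-11.0 dB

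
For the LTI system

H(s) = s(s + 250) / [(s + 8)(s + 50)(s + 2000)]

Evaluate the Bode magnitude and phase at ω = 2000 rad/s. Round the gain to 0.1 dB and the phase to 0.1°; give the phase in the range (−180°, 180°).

-69.0 dB, -50.5°

At s = jω = j2000:
zero (s+250): 250 + j2000 → |·| = √(250²+2000²) = √4062500 ≈ 2015.6, ∠ = arctan(2000/250) ≈ 82.87°
zero at origin: s = j2000 → |·| = 2000, ∠ = 90.00°
pole (s+8): 8 + j2000 → |·| = √(8²+2000²) = √4000064 ≈ 2000, ∠ = arctan(2000/8) ≈ 89.77°
pole (s+50): 50 + j2000 → |·| = √(50²+2000²) = √4002500 ≈ 2000.6, ∠ = arctan(2000/50) ≈ 88.57°
pole (s+2000): 2000 + j2000 → |·| = √(2000²+2000²) = √8000000 ≈ 2828.4, ∠ = arctan(2000/2000) ≈ 45.00°
|H| = 1 · 4.0312e+06 / 1.1317e+10 ≈ 0.00035621
Gain = 20 log₁₀(0.00035621) ≈ -68.97 dB
∠H = 172.87° − 223.34° = -50.47°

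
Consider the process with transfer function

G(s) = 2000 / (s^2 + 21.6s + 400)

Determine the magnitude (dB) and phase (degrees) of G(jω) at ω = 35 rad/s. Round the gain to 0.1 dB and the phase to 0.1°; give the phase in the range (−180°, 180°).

5.0 dB, -137.5°

At s = jω = j35:
quadratic: (j35)² + 21.6·j35 + 400 = -825 + j756 → |·| ≈ 1119, ∠ ≈ 137.50°
|G| = 2000 / 1119 ≈ 1.7873
Gain = 20 log₁₀(1.7873) ≈ 5.04 dB
∠G = 0.00° − 137.50° = -137.50°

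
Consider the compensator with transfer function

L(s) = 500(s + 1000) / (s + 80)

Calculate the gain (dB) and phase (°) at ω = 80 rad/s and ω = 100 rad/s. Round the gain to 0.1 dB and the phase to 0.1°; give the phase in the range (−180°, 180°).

At s = jω = j80:
zero (s+1000): 1000 + j80 → |·| = √(1000²+80²) = √1006400 ≈ 1003.2, ∠ = arctan(80/1000) ≈ 4.57°
pole (s+80): 80 + j80 → |·| = √(80²+80²) = √12800 ≈ 113.14, ∠ = arctan(80/80) ≈ 45.00°
|L| = 500 · 1003.2 / 113.14 ≈ 4433.4
Gain = 20 log₁₀(4433.4) ≈ 72.93 dB
∠L = 4.57° − 45.00° = -40.43°

At s = jω = j100:
zero (s+1000): 1000 + j100 → |·| = √(1000²+100²) = √1010000 ≈ 1005, ∠ = arctan(100/1000) ≈ 5.71°
pole (s+80): 80 + j100 → |·| = √(80²+100²) = √16400 ≈ 128.06, ∠ = arctan(100/80) ≈ 51.34°
|L| = 500 · 1005 / 128.06 ≈ 3923.9
Gain = 20 log₁₀(3923.9) ≈ 71.87 dB
∠L = 5.71° − 51.34° = -45.63°

ω = 80: 72.9 dB, -40.4°; ω = 100: 71.9 dB, -45.6°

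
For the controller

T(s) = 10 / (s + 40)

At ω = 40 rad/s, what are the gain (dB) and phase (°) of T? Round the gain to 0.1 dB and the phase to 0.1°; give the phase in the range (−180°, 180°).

At s = jω = j40:
pole (s+40): 40 + j40 → |·| = √(40²+40²) = √3200 ≈ 56.569, ∠ = arctan(40/40) ≈ 45.00°
|T| = 10 / 56.569 ≈ 0.17678
Gain = 20 log₁₀(0.17678) ≈ -15.05 dB
∠T = 0.00° − 45.00° = -45.00°

-15.1 dB, -45.0°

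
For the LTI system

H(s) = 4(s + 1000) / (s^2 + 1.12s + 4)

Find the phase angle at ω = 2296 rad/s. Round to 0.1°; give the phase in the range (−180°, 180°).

At s = jω = j2296:
zero (s+1000): 1000 + j2296 → |·| = √(1000²+2296²) = √6271616 ≈ 2504.3, ∠ = arctan(2296/1000) ≈ 66.46°
quadratic: (j2296)² + 1.12·j2296 + 4 = -5271612 + j2571.52 → |·| ≈ 5.2716e+06, ∠ ≈ 179.97°
∠H = 66.46° − 179.97° = -113.51°

-113.5°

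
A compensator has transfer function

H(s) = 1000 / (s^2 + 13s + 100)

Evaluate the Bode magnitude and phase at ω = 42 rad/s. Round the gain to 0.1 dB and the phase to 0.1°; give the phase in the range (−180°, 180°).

-4.9 dB, -161.8°

At s = jω = j42:
quadratic: (j42)² + 13·j42 + 100 = -1664 + j546 → |·| ≈ 1751.3, ∠ ≈ 161.83°
|H| = 1000 / 1751.3 ≈ 0.571
Gain = 20 log₁₀(0.571) ≈ -4.87 dB
∠H = 0.00° − 161.83° = -161.83°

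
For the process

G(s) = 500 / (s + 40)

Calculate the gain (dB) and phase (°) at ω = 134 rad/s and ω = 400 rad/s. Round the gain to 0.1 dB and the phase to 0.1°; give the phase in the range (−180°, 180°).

At s = jω = j134:
pole (s+40): 40 + j134 → |·| = √(40²+134²) = √19556 ≈ 139.84, ∠ = arctan(134/40) ≈ 73.38°
|G| = 500 / 139.84 ≈ 3.5755
Gain = 20 log₁₀(3.5755) ≈ 11.07 dB
∠G = 0.00° − 73.38° = -73.38°

At s = jω = j400:
pole (s+40): 40 + j400 → |·| = √(40²+400²) = √161600 ≈ 402, ∠ = arctan(400/40) ≈ 84.29°
|G| = 500 / 402 ≈ 1.2438
Gain = 20 log₁₀(1.2438) ≈ 1.90 dB
∠G = 0.00° − 84.29° = -84.29°

ω = 134: 11.1 dB, -73.4°; ω = 400: 1.9 dB, -84.3°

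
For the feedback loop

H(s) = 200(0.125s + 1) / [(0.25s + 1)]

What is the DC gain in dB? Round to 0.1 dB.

46.0 dB

H(0) = 200 · 1 / 1 = 200
20 log₁₀(200) ≈ 46.02 dB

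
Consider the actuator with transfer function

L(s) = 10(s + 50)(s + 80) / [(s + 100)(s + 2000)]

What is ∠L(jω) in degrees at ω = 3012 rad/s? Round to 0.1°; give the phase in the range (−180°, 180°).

At s = jω = j3012:
zero (s+50): 50 + j3012 → |·| = √(50²+3012²) = √9074644 ≈ 3012.4, ∠ = arctan(3012/50) ≈ 89.05°
zero (s+80): 80 + j3012 → |·| = √(80²+3012²) = √9078544 ≈ 3013.1, ∠ = arctan(3012/80) ≈ 88.48°
pole (s+100): 100 + j3012 → |·| = √(100²+3012²) = √9082144 ≈ 3013.7, ∠ = arctan(3012/100) ≈ 88.10°
pole (s+2000): 2000 + j3012 → |·| = √(2000²+3012²) = √13072144 ≈ 3615.5, ∠ = arctan(3012/2000) ≈ 56.42°
∠L = 177.53° − 144.52° = 33.01°

33.0°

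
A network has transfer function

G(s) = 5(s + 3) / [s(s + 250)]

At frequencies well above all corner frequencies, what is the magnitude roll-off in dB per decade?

-20 dB/decade

Each pole contributes −20 dB/decade at high frequency; each zero contributes +20 dB/decade.
Net: 1 zero(s) − 2 pole(s) → -20 dB/decade.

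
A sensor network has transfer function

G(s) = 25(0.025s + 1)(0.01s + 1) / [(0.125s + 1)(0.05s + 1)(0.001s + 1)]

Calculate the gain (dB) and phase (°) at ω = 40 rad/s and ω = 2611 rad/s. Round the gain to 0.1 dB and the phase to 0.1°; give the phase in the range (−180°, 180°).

ω = 40: 10.5 dB, -77.6°; ω = 2611: -8.9 dB, -71.5°

At ω = 40 rad/s:
zero (1 + j40·0.025) = 1 + j1 → |·| ≈ 1.4142, ∠ ≈ 45.00°
zero (1 + j40·0.01) = 1 + j0.4 → |·| ≈ 1.077, ∠ ≈ 21.80°
pole (1 + j40·0.125) = 1 + j5 → |·| ≈ 5.099, ∠ ≈ 78.69°
pole (1 + j40·0.05) = 1 + j2 → |·| ≈ 2.2361, ∠ ≈ 63.43°
pole (1 + j40·0.001) = 1 + j0.04 → |·| ≈ 1.0008, ∠ ≈ 2.29°
|G| = 25 · 1.4142 · 1.077 / (5.099 · 2.2361 · 1.0008) ≈ 3.3369
Gain = 20 log₁₀(3.3369) ≈ 10.47 dB
∠G = (45.00° + 21.80°) − (78.69° + 63.43° + 2.29°) = -77.61°

At ω = 2611 rad/s:
zero (1 + j2611·0.025) = 1 + j65.275 → |·| ≈ 65.283, ∠ ≈ 89.12°
zero (1 + j2611·0.01) = 1 + j26.11 → |·| ≈ 26.129, ∠ ≈ 87.81°
pole (1 + j2611·0.125) = 1 + j326.375 → |·| ≈ 326.38, ∠ ≈ 89.82°
pole (1 + j2611·0.05) = 1 + j130.55 → |·| ≈ 130.55, ∠ ≈ 89.56°
pole (1 + j2611·0.001) = 1 + j2.611 → |·| ≈ 2.7959, ∠ ≈ 69.04°
|G| = 25 · 65.283 · 26.129 / (326.38 · 130.55 · 2.7959) ≈ 0.35797
Gain = 20 log₁₀(0.35797) ≈ -8.92 dB
∠G = (89.12° + 87.81°) − (89.82° + 89.56° + 69.04°) = -71.49°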